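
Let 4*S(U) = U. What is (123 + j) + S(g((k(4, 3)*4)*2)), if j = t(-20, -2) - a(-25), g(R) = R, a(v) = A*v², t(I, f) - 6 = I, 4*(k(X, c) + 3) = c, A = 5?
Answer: -6041/2 ≈ -3020.5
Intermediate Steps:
k(X, c) = -3 + c/4
t(I, f) = 6 + I
a(v) = 5*v²
j = -3139 (j = (6 - 20) - 5*(-25)² = -14 - 5*625 = -14 - 1*3125 = -14 - 3125 = -3139)
S(U) = U/4
(123 + j) + S(g((k(4, 3)*4)*2)) = (123 - 3139) + (((-3 + (¼)*3)*4)*2)/4 = -3016 + (((-3 + ¾)*4)*2)/4 = -3016 + (-9/4*4*2)/4 = -3016 + (-9*2)/4 = -3016 + (¼)*(-18) = -3016 - 9/2 = -6041/2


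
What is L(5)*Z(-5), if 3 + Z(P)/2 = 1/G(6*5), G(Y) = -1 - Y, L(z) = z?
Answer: -940/31 ≈ -30.323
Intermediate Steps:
Z(P) = -188/31 (Z(P) = -6 + 2/(-1 - 6*5) = -6 + 2/(-1 - 1*30) = -6 + 2/(-1 - 30) = -6 + 2/(-31) = -6 + 2*(-1/31) = -6 - 2/31 = -188/31)
L(5)*Z(-5) = 5*(-188/31) = -940/31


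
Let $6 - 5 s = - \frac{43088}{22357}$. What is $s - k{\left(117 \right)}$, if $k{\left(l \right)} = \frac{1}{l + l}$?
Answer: $\frac{8272007}{5231538} \approx 1.5812$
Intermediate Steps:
$s = \frac{35446}{22357}$ ($s = \frac{6}{5} - \frac{\left(-43088\right) \frac{1}{22357}}{5} = \frac{6}{5} - - \frac{43088}{111785} = \frac{6}{5} + \frac{43088}{111785} = \frac{35446}{22357} \approx 1.5855$)
$k{\left(l \right)} = \frac{1}{2 l}$
$s - k{\left(117 \right)} = \frac{35446}{22357} - \frac{1}{2 \cdot 117} = \frac{35446}{22357} - \frac{1}{2} \cdot \frac{1}{117} = \frac{35446}{22357} - \frac{1}{234} = \frac{8272007}{5231538}$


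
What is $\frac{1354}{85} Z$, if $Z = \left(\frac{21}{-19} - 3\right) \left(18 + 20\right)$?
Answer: $- \frac{211224}{85} \approx -2485.0$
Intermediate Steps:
$Z = -156$ ($Z = \left(21 \left(- \frac{1}{19}\right) - 3\right) 38 = \left(- \frac{21}{19} - 3\right) 38 = \left(- \frac{78}{19}\right) 38 = -156$)
$\frac{1354}{85} Z = \frac{1354}{85} \left(-156\right) = - \frac{211224}{85}$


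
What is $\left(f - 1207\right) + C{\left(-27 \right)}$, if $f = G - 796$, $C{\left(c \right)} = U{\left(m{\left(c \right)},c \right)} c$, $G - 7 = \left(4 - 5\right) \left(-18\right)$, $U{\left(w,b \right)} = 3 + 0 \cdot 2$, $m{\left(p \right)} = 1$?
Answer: $-2059$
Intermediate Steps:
$U{\left(w,b \right)} = 3$ ($U{\left(w,b \right)} = 3 + 0 = 3$)
$G = 25$ ($G = 7 + \left(4 - 5\right) \left(-18\right) = 7 - -18 = 7 + 18 = 25$)
$C{\left(c \right)} = 3 c$
$f = -771$ ($f = 25 - 796 = -771$)
$\left(f - 1207\right) + C{\left(-27 \right)} = \left(-771 - 1207\right) + 3 \left(-27\right) = -1978 - 81 = -2059$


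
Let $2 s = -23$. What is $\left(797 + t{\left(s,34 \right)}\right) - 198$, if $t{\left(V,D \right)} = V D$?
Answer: $208$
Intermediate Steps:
$s = - \frac{23}{2}$ ($s = \frac{1}{2} \left(-23\right) = - \frac{23}{2} \approx -11.5$)
$t{\left(V,D \right)} = D V$
$\left(797 + t{\left(s,34 \right)}\right) - 198 = \left(797 + 34 \left(- \frac{23}{2}\right)\right) - 198 = \left(797 - 391\right) - 198 = 406 - 198 = 208$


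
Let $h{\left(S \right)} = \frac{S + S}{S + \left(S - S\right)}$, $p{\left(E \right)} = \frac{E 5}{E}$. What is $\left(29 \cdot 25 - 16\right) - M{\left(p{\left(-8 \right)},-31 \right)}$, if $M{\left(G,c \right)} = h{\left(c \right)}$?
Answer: $707$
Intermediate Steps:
$p{\left(E \right)} = 5$ ($p{\left(E \right)} = \frac{5 E}{E} = 5$)
$h{\left(S \right)} = 2$ ($h{\left(S \right)} = \frac{2 S}{S + 0} = \frac{2 S}{S} = 2$)
$M{\left(G,c \right)} = 2$
$\left(29 \cdot 25 - 16\right) - M{\left(p{\left(-8 \right)},-31 \right)} = \left(29 \cdot 25 - 16\right) - 2 = \left(725 - 16\right) - 2 = 709 - 2 = 707$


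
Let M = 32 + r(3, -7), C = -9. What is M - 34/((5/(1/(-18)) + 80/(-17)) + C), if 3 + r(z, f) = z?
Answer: 56994/1763 ≈ 32.328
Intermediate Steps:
r(z, f) = -3 + z
M = 32 (M = 32 + (-3 + 3) = 32 + 0 = 32)
M - 34/((5/(1/(-18)) + 80/(-17)) + C) = 32 - 34/((5/(1/(-18)) + 80/(-17)) - 9) = 32 - 34/((5/(-1/18) + 80*(-1/17)) - 9) = 32 - 34/((5*(-18) - 80/17) - 9) = 32 - 34/((-90 - 80/17) - 9) = 32 - 34/(-1610/17 - 9) = 32 - 34/(-1763/17) = 32 - 34*(-17/1763) = 32 + 578/1763 = 56994/1763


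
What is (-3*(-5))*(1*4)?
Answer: 60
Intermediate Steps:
(-3*(-5))*(1*4) = 15*4 = 60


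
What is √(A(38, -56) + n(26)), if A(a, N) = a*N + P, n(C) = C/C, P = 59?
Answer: 2*I*√517 ≈ 45.475*I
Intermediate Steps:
n(C) = 1
A(a, N) = 59 + N*a (A(a, N) = a*N + 59 = N*a + 59 = 59 + N*a)
√(A(38, -56) + n(26)) = √((59 - 56*38) + 1) = √((59 - 2128) + 1) = √(-2069 + 1) = √(-2068) = 2*I*√517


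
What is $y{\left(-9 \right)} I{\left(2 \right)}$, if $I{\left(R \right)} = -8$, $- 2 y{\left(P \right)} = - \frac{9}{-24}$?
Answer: $\frac{3}{2} \approx 1.5$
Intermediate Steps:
$y{\left(P \right)} = - \frac{3}{16}$ ($y{\left(P \right)} = - \frac{\left(-9\right) \frac{1}{-24}}{2} = - \frac{\left(-9\right) \left(- \frac{1}{24}\right)}{2} = \left(- \frac{1}{2}\right) \frac{3}{8} = - \frac{3}{16}$)
$y{\left(-9 \right)} I{\left(2 \right)} = \left(- \frac{3}{16}\right) \left(-8\right) = \frac{3}{2}$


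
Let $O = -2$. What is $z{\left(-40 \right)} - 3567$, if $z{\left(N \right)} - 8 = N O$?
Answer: $-3479$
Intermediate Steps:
$z{\left(N \right)} = 8 - 2 N$ ($z{\left(N \right)} = 8 + N \left(-2\right) = 8 - 2 N$)
$z{\left(-40 \right)} - 3567 = \left(8 - -80\right) - 3567 = \left(8 + 80\right) - 3567 = 88 - 3567 = -3479$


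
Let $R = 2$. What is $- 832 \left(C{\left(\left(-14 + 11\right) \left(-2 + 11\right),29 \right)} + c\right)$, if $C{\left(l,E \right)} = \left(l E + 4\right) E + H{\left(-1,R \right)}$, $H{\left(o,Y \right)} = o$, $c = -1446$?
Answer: $19999616$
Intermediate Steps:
$C{\left(l,E \right)} = -1 + E \left(4 + E l\right)$ ($C{\left(l,E \right)} = \left(l E + 4\right) E - 1 = \left(E l + 4\right) E - 1 = \left(4 + E l\right) E - 1 = E \left(4 + E l\right) - 1 = -1 + E \left(4 + E l\right)$)
$- 832 \left(C{\left(\left(-14 + 11\right) \left(-2 + 11\right),29 \right)} + c\right) = - 832 \left(\left(-1 + 4 \cdot 29 + \left(-14 + 11\right) \left(-2 + 11\right) 29^{2}\right) - 1446\right) = - 832 \left(\left(-1 + 116 + \left(-3\right) 9 \cdot 841\right) - 1446\right) = - 832 \left(\left(-1 + 116 - 22707\right) - 1446\right) = - 832 \left(-22592 - 1446\right) = \left(-832\right) \left(-24038\right) = 19999616$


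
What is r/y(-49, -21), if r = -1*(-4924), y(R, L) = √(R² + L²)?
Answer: 2462*√58/203 ≈ 92.365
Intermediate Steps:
y(R, L) = √(L² + R²)
r = 4924
r/y(-49, -21) = 4924/(√((-21)² + (-49)²)) = 4924/(√(441 + 2401)) = 4924/(√2842) = 4924/((7*√58)) = 4924*(√58/406) = 2462*√58/203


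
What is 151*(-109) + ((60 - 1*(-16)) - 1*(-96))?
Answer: -16287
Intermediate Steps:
151*(-109) + ((60 - 1*(-16)) - 1*(-96)) = -16459 + ((60 + 16) + 96) = -16459 + (76 + 96) = -16459 + 172 = -16287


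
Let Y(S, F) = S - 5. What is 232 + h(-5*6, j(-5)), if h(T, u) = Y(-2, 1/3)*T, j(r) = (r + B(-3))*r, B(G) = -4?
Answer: 442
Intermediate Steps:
Y(S, F) = -5 + S
j(r) = r*(-4 + r) (j(r) = (r - 4)*r = (-4 + r)*r = r*(-4 + r))
h(T, u) = -7*T (h(T, u) = (-5 - 2)*T = -7*T)
232 + h(-5*6, j(-5)) = 232 - (-35)*6 = 232 - 7*(-30) = 232 + 210 = 442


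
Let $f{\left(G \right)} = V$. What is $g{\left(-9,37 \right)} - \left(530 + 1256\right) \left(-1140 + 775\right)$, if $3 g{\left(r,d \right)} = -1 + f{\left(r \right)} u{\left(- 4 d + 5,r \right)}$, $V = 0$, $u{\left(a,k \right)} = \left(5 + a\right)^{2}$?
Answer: $\frac{1955669}{3} \approx 6.5189 \cdot 10^{5}$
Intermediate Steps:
$f{\left(G \right)} = 0$
$g{\left(r,d \right)} = - \frac{1}{3}$ ($g{\left(r,d \right)} = \frac{-1 + 0 \left(5 - \left(-5 + 4 d\right)\right)^{2}}{3} = \frac{-1 + 0 \left(10 - 4 d\right)^{2}}{3} = \frac{-1 + 0}{3} = \frac{1}{3} \left(-1\right) = - \frac{1}{3}$)
$g{\left(-9,37 \right)} - \left(530 + 1256\right) \left(-1140 + 775\right) = - \frac{1}{3} - \left(530 + 1256\right) \left(-1140 + 775\right) = - \frac{1}{3} - 1786 \left(-365\right) = - \frac{1}{3} - -651890 = - \frac{1}{3} + 651890 = \frac{1955669}{3}$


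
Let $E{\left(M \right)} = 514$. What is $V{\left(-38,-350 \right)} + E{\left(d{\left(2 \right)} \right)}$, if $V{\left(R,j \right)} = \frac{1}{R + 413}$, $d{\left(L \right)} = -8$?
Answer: $\frac{192751}{375} \approx 514.0$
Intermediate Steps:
$V{\left(R,j \right)} = \frac{1}{413 + R}$
$V{\left(-38,-350 \right)} + E{\left(d{\left(2 \right)} \right)} = \frac{1}{413 - 38} + 514 = \frac{1}{375} + 514 = \frac{192751}{375}$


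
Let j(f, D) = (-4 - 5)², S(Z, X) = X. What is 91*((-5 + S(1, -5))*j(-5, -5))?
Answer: -73710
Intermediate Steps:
j(f, D) = 81 (j(f, D) = (-9)² = 81)
91*((-5 + S(1, -5))*j(-5, -5)) = 91*((-5 - 5)*81) = 91*(-10*81) = 91*(-810) = -73710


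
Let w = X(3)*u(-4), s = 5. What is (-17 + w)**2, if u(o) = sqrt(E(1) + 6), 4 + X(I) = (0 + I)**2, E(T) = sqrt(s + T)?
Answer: (17 - 5*sqrt(6 + sqrt(6)))**2 ≈ 6.0811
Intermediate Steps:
E(T) = sqrt(5 + T)
X(I) = -4 + I**2 (X(I) = -4 + (0 + I)**2 = -4 + I**2)
u(o) = sqrt(6 + sqrt(6)) (u(o) = sqrt(sqrt(5 + 1) + 6) = sqrt(sqrt(6) + 6) = sqrt(6 + sqrt(6)))
w = 5*sqrt(6 + sqrt(6)) (w = (-4 + 3**2)*sqrt(6 + sqrt(6)) = (-4 + 9)*sqrt(6 + sqrt(6)) = 5*sqrt(6 + sqrt(6)) ≈ 14.534)
(-17 + w)**2 = (-17 + 5*sqrt(6 + sqrt(6)))**2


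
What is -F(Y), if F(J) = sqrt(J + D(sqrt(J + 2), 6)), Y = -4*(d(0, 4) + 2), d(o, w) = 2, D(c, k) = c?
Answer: -sqrt(-16 + I*sqrt(14)) ≈ -0.46458 - 4.0269*I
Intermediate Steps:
Y = -16 (Y = -4*(2 + 2) = -4*4 = -16)
F(J) = sqrt(J + sqrt(2 + J)) (F(J) = sqrt(J + sqrt(J + 2)) = sqrt(J + sqrt(2 + J)))
-F(Y) = -sqrt(-16 + sqrt(2 - 16)) = -sqrt(-16 + sqrt(-14)) = -sqrt(-16 + I*sqrt(14))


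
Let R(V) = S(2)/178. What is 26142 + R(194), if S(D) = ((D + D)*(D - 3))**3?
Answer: 2326606/89 ≈ 26142.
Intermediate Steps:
S(D) = 8*D**3*(-3 + D)**3 (S(D) = ((2*D)*(-3 + D))**3 = (2*D*(-3 + D))**3 = 8*D**3*(-3 + D)**3)
R(V) = -32/89 (R(V) = (8*2**3*(-3 + 2)**3)/178 = (8*8*(-1)**3)*(1/178) = (8*8*(-1))*(1/178) = -64*1/178 = -32/89)
26142 + R(194) = 26142 - 32/89 = 2326606/89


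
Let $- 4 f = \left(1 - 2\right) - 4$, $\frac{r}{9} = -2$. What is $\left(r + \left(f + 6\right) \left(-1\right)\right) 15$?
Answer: $- \frac{1515}{4} \approx -378.75$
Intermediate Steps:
$r = -18$ ($r = 9 \left(-2\right) = -18$)
$f = \frac{5}{4}$ ($f = - \frac{\left(1 - 2\right) - 4}{4} = - \frac{-1 - 4}{4} = \left(- \frac{1}{4}\right) \left(-5\right) = \frac{5}{4} \approx 1.25$)
$\left(r + \left(f + 6\right) \left(-1\right)\right) 15 = \left(-18 + \left(\frac{5}{4} + 6\right) \left(-1\right)\right) 15 = \left(-18 + \frac{29}{4} \left(-1\right)\right) 15 = \left(-18 - \frac{29}{4}\right) 15 = \left(- \frac{101}{4}\right) 15 = - \frac{1515}{4}$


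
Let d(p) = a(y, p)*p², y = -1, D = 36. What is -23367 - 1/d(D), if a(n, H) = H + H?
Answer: -2180421505/93312 ≈ -23367.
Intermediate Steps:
a(n, H) = 2*H
d(p) = 2*p³ (d(p) = (2*p)*p² = 2*p³)
-23367 - 1/d(D) = -23367 - 1/(2*36³) = -23367 - 1/(2*46656) = -23367 - 1/93312 = -2180421505/93312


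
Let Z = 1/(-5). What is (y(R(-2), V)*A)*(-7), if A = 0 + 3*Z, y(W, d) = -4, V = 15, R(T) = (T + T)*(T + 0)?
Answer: -84/5 ≈ -16.800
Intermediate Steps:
R(T) = 2*T**2 (R(T) = (2*T)*T = 2*T**2)
Z = -1/5 ≈ -0.20000
A = -3/5 (A = 0 + 3*(-1/5) = 0 - 3/5 = -3/5 ≈ -0.60000)
(y(R(-2), V)*A)*(-7) = -4*(-3/5)*(-7) = (12/5)*(-7) = -84/5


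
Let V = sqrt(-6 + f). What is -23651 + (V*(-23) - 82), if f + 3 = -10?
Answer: -23733 - 23*I*sqrt(19) ≈ -23733.0 - 100.25*I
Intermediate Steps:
f = -13 (f = -3 - 10 = -13)
V = I*sqrt(19) (V = sqrt(-6 - 13) = sqrt(-19) = I*sqrt(19) ≈ 4.3589*I)
-23651 + (V*(-23) - 82) = -23651 + ((I*sqrt(19))*(-23) - 82) = -23651 + (-23*I*sqrt(19) - 82) = -23651 + (-82 - 23*I*sqrt(19)) = -23733 - 23*I*sqrt(19)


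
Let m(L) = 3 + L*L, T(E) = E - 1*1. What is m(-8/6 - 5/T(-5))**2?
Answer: 169/16 ≈ 10.563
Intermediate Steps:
T(E) = -1 + E (T(E) = E - 1 = -1 + E)
m(L) = 3 + L**2
m(-8/6 - 5/T(-5))**2 = (3 + (-8/6 - 5/(-1 - 5))**2)**2 = (3 + (-8*1/6 - 5/(-6))**2)**2 = (3 + (-4/3 - 5*(-1/6))**2)**2 = (3 + (-4/3 + 5/6)**2)**2 = (3 + (-1/2)**2)**2 = (3 + 1/4)**2 = (13/4)**2 = 169/16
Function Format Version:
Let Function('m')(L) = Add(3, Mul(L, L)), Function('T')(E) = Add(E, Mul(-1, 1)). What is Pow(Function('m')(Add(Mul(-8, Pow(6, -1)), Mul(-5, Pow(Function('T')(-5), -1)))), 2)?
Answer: Rational(169, 16) ≈ 10.563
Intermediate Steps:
Function('T')(E) = Add(-1, E) (Function('T')(E) = Add(E, -1) = Add(-1, E))
Function('m')(L) = Add(3, Pow(L, 2))
Pow(Function('m')(Add(Mul(-8, Pow(6, -1)), Mul(-5, Pow(Function('T')(-5), -1)))), 2) = Pow(Add(3, Pow(Add(Mul(-8, Pow(6, -1)), Mul(-5, Pow(Add(-1, -5), -1))), 2)), 2) = Pow(Add(3, Pow(Add(Mul(-8, Rational(1, 6)), Mul(-5, Pow(-6, -1))), 2)), 2) = Pow(Add(3, Pow(Add(Rational(-4, 3), Mul(-5, Rational(-1, 6))), 2)), 2) = Pow(Add(3, Pow(Add(Rational(-4, 3), Rational(5, 6)), 2)), 2) = Pow(Add(3, Pow(Rational(-1, 2), 2)), 2) = Pow(Add(3, Rational(1, 4)), 2) = Pow(Rational(13, 4), 2) = Rational(169, 16)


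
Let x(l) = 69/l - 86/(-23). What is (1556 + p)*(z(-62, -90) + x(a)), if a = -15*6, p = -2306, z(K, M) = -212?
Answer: 3605725/23 ≈ 1.5677e+5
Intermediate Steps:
a = -90
x(l) = 86/23 + 69/l (x(l) = 69/l - 86*(-1/23) = 69/l + 86/23 = 86/23 + 69/l)
(1556 + p)*(z(-62, -90) + x(a)) = (1556 - 2306)*(-212 + (86/23 + 69/(-90))) = -750*(-212 + (86/23 + 69*(-1/90))) = -750*(-212 + (86/23 - 23/30)) = -750*(-212 + 2051/690) = -750*(-144229/690) = 3605725/23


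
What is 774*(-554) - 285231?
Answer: -714027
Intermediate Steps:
774*(-554) - 285231 = -428796 - 285231 = -714027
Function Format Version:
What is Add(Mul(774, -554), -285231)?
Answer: -714027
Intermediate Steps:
Add(Mul(774, -554), -285231) = Add(-428796, -285231) = -714027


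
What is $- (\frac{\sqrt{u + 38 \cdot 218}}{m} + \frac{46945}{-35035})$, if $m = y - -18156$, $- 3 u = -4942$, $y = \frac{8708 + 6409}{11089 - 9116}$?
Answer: $\frac{9389}{7007} - \frac{1973 \sqrt{89382}}{107510715} \approx 1.3345$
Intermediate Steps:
$y = \frac{15117}{1973} \approx 7.6619$
$u = \frac{4942}{3}$ ($u = \left(- \frac{1}{3}\right) \left(-4942\right) = \frac{4942}{3} \approx 1647.3$)
$m = \frac{35836905}{1973}$ ($m = \frac{15117}{1973} - -18156 = \frac{15117}{1973} + 18156 = \frac{35836905}{1973} \approx 18164.0$)
$- (\frac{\sqrt{u + 38 \cdot 218}}{m} + \frac{46945}{-35035}) = - (\frac{\sqrt{\frac{4942}{3} + 38 \cdot 218}}{\frac{35836905}{1973}} + \frac{46945}{-35035}) = - (\sqrt{\frac{4942}{3} + 8284} \cdot \frac{1973}{35836905} + 46945 \left(- \frac{1}{35035}\right)) = - (\sqrt{\frac{29794}{3}} \cdot \frac{1973}{35836905} - \frac{9389}{7007}) = - (\frac{\sqrt{89382}}{3} \cdot \frac{1973}{35836905} - \frac{9389}{7007}) = - (\frac{1973 \sqrt{89382}}{107510715} - \frac{9389}{7007}) = - (- \frac{9389}{7007} + \frac{1973 \sqrt{89382}}{107510715}) = \frac{9389}{7007} - \frac{1973 \sqrt{89382}}{107510715}$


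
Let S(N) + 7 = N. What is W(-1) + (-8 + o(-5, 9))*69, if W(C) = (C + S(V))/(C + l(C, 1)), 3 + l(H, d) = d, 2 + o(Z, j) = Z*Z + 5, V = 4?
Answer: 4144/3 ≈ 1381.3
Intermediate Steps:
S(N) = -7 + N
o(Z, j) = 3 + Z² (o(Z, j) = -2 + (Z*Z + 5) = -2 + (Z² + 5) = -2 + (5 + Z²) = 3 + Z²)
l(H, d) = -3 + d
W(C) = (-3 + C)/(-2 + C) (W(C) = (C + (-7 + 4))/(C + (-3 + 1)) = (C - 3)/(C - 2) = (-3 + C)/(-2 + C))
W(-1) + (-8 + o(-5, 9))*69 = (-3 - 1)/(-2 - 1) + (-8 + (3 + (-5)²))*69 = -4/(-3) + (-8 + (3 + 25))*69 = -⅓*(-4) + (-8 + 28)*69 = 4/3 + 20*69 = 4/3 + 1380 = 4144/3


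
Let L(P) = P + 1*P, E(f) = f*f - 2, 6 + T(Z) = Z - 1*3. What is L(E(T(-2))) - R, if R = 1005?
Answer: -767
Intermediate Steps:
T(Z) = -9 + Z (T(Z) = -6 + (Z - 1*3) = -6 + (Z - 3) = -6 + (-3 + Z) = -9 + Z)
E(f) = -2 + f² (E(f) = f² - 2 = -2 + f²)
L(P) = 2*P (L(P) = P + P = 2*P)
L(E(T(-2))) - R = 2*(-2 + (-9 - 2)²) - 1*1005 = 2*(-2 + (-11)²) - 1005 = 2*(-2 + 121) - 1005 = 2*119 - 1005 = 238 - 1005 = -767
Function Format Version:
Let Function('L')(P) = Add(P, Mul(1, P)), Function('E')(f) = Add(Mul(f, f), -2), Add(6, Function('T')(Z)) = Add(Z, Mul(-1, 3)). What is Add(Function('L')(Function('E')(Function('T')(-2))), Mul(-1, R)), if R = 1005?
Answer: -767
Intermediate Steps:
Function('T')(Z) = Add(-9, Z) (Function('T')(Z) = Add(-6, Add(Z, Mul(-1, 3))) = Add(-6, Add(Z, -3)) = Add(-6, Add(-3, Z)) = Add(-9, Z))
Function('E')(f) = Add(-2, Pow(f, 2)) (Function('E')(f) = Add(Pow(f, 2), -2) = Add(-2, Pow(f, 2)))
Function('L')(P) = Mul(2, P) (Function('L')(P) = Add(P, P) = Mul(2, P))
Add(Function('L')(Function('E')(Function('T')(-2))), Mul(-1, R)) = Add(Mul(2, Add(-2, Pow(Add(-9, -2), 2))), Mul(-1, 1005)) = Add(Mul(2, Add(-2, Pow(-11, 2))), -1005) = Add(Mul(2, Add(-2, 121)), -1005) = Add(Mul(2, 119), -1005) = Add(238, -1005) = -767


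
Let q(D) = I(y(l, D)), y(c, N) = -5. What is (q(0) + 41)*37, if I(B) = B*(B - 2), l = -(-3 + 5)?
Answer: 2812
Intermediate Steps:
l = -2 (l = -1*2 = -2)
I(B) = B*(-2 + B)
q(D) = 35 (q(D) = -5*(-2 - 5) = -5*(-7) = 35)
(q(0) + 41)*37 = (35 + 41)*37 = 76*37 = 2812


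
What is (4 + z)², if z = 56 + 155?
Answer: 46225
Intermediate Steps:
z = 211
(4 + z)² = (4 + 211)² = 215² = 46225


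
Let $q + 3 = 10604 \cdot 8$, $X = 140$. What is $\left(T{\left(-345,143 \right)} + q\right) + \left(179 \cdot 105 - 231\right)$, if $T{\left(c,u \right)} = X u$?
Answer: $123413$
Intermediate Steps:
$T{\left(c,u \right)} = 140 u$
$q = 84829$ ($q = -3 + 10604 \cdot 8 = -3 + 84832 = 84829$)
$\left(T{\left(-345,143 \right)} + q\right) + \left(179 \cdot 105 - 231\right) = \left(140 \cdot 143 + 84829\right) + \left(179 \cdot 105 - 231\right) = \left(20020 + 84829\right) + \left(18795 - 231\right) = 104849 + 18564 = 123413$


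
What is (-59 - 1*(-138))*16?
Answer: 1264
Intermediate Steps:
(-59 - 1*(-138))*16 = (-59 + 138)*16 = 79*16 = 1264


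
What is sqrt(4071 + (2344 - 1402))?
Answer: 3*sqrt(557) ≈ 70.802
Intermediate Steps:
sqrt(4071 + (2344 - 1402)) = sqrt(4071 + 942) = sqrt(5013) = 3*sqrt(557)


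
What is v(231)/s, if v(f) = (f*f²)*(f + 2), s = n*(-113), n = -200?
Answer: 2872049103/22600 ≈ 1.2708e+5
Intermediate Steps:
s = 22600 (s = -200*(-113) = 22600)
v(f) = f³*(2 + f)
v(231)/s = (231³*(2 + 231))/22600 = (12326391*233)*(1/22600) = 2872049103*(1/22600) = 2872049103/22600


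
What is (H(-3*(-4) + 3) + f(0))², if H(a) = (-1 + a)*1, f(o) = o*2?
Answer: 196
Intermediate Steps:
f(o) = 2*o
H(a) = -1 + a
(H(-3*(-4) + 3) + f(0))² = ((-1 + (-3*(-4) + 3)) + 2*0)² = ((-1 + (12 + 3)) + 0)² = ((-1 + 15) + 0)² = (14 + 0)² = 14² = 196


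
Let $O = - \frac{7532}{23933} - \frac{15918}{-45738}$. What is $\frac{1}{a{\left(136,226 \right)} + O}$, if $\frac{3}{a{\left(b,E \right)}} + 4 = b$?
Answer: $\frac{14893164}{834629} \approx 17.844$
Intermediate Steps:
$a{\left(b,E \right)} = \frac{3}{-4 + b}$
$O = \frac{124037}{3723291}$ ($O = \left(-7532\right) \frac{1}{23933} - - \frac{379}{1089} = - \frac{1076}{3419} + \frac{379}{1089} = \frac{124037}{3723291} \approx 0.033314$)
$\frac{1}{a{\left(136,226 \right)} + O} = \frac{1}{\frac{3}{-4 + 136} + \frac{124037}{3723291}} = \frac{1}{\frac{3}{132} + \frac{124037}{3723291}} = \frac{1}{3 \cdot \frac{1}{132} + \frac{124037}{3723291}} = \frac{1}{\frac{1}{44} + \frac{124037}{3723291}} = \frac{1}{\frac{834629}{14893164}} = \frac{14893164}{834629}$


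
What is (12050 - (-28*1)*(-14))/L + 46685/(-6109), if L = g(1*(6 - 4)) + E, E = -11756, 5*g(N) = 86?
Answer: -1548111500/179280823 ≈ -8.6351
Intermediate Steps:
g(N) = 86/5 (g(N) = (⅕)*86 = 86/5)
L = -58694/5 (L = 86/5 - 11756 = -58694/5 ≈ -11739.)
(12050 - (-28*1)*(-14))/L + 46685/(-6109) = (12050 - (-28*1)*(-14))/(-58694/5) + 46685/(-6109) = (12050 - (-28)*(-14))*(-5/58694) + 46685*(-1/6109) = (12050 - 1*392)*(-5/58694) - 46685/6109 = (12050 - 392)*(-5/58694) - 46685/6109 = 11658*(-5/58694) - 46685/6109 = -29145/29347 - 46685/6109 = -1548111500/179280823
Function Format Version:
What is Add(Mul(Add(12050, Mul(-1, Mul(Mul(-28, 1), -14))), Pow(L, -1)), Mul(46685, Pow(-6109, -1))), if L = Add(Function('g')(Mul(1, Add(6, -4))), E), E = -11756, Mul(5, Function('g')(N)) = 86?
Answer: Rational(-1548111500, 179280823) ≈ -8.6351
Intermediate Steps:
Function('g')(N) = Rational(86, 5) (Function('g')(N) = Mul(Rational(1, 5), 86) = Rational(86, 5))
L = Rational(-58694, 5) (L = Add(Rational(86, 5), -11756) = Rational(-58694, 5) ≈ -11739.)
Add(Mul(Add(12050, Mul(-1, Mul(Mul(-28, 1), -14))), Pow(L, -1)), Mul(46685, Pow(-6109, -1))) = Add(Mul(Add(12050, Mul(-1, Mul(Mul(-28, 1), -14))), Pow(Rational(-58694, 5), -1)), Mul(46685, Pow(-6109, -1))) = Add(Mul(Add(12050, Mul(-1, Mul(-28, -14))), Rational(-5, 58694)), Mul(46685, Rational(-1, 6109))) = Add(Mul(Add(12050, Mul(-1, 392)), Rational(-5, 58694)), Rational(-46685, 6109)) = Add(Mul(Add(12050, -392), Rational(-5, 58694)), Rational(-46685, 6109)) = Add(Mul(11658, Rational(-5, 58694)), Rational(-46685, 6109)) = Add(Rational(-29145, 29347), Rational(-46685, 6109)) = Rational(-1548111500, 179280823)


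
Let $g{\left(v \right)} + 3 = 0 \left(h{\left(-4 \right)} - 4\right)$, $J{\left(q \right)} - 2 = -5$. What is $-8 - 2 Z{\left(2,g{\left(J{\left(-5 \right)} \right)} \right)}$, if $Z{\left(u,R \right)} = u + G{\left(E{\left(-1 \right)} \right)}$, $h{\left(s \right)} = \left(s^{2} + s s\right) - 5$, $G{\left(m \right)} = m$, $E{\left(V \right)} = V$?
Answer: $-10$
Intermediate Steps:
$J{\left(q \right)} = -3$ ($J{\left(q \right)} = 2 - 5 = -3$)
$h{\left(s \right)} = -5 + 2 s^{2}$ ($h{\left(s \right)} = \left(s^{2} + s^{2}\right) - 5 = 2 s^{2} - 5 = -5 + 2 s^{2}$)
$g{\left(v \right)} = -3$ ($g{\left(v \right)} = -3 + 0 \left(\left(-5 + 2 \left(-4\right)^{2}\right) - 4\right) = -3 + 0 \left(\left(-5 + 2 \cdot 16\right) - 4\right) = -3 + 0 \left(\left(-5 + 32\right) - 4\right) = -3 + 0 \left(27 - 4\right) = -3 + 0 \cdot 23 = -3 + 0 = -3$)
$Z{\left(u,R \right)} = -1 + u$ ($Z{\left(u,R \right)} = u - 1 = -1 + u$)
$-8 - 2 Z{\left(2,g{\left(J{\left(-5 \right)} \right)} \right)} = -8 - 2 \left(-1 + 2\right) = -8 - 2 = -10$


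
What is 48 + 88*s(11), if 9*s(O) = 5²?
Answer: 2632/9 ≈ 292.44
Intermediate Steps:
s(O) = 25/9 (s(O) = (⅑)*5² = (⅑)*25 = 25/9)
48 + 88*s(11) = 48 + 88*(25/9) = 48 + 2200/9 = 2632/9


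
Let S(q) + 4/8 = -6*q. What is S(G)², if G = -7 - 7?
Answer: 27889/4 ≈ 6972.3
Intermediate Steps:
G = -14
S(q) = -½ - 6*q
S(G)² = (-½ - 6*(-14))² = (-½ + 84)² = (167/2)² = 27889/4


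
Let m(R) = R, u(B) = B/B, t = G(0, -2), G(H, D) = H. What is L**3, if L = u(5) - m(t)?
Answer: 1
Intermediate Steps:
t = 0
u(B) = 1
L = 1 (L = 1 - 1*0 = 1 + 0 = 1)
L**3 = 1**3 = 1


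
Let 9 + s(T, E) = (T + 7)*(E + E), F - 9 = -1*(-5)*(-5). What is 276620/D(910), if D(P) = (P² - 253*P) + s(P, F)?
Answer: 276620/568517 ≈ 0.48656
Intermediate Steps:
F = -16 (F = 9 - 1*(-5)*(-5) = 9 + 5*(-5) = 9 - 25 = -16)
s(T, E) = -9 + 2*E*(7 + T) (s(T, E) = -9 + (T + 7)*(E + E) = -9 + (7 + T)*(2*E) = -9 + 2*E*(7 + T))
D(P) = -233 + P² - 285*P (D(P) = (P² - 253*P) + (-9 + 14*(-16) + 2*(-16)*P) = (P² - 253*P) + (-9 - 224 - 32*P) = (P² - 253*P) + (-233 - 32*P) = -233 + P² - 285*P)
276620/D(910) = 276620/(-233 + 910² - 285*910) = 276620/(-233 + 828100 - 259350) = 276620/568517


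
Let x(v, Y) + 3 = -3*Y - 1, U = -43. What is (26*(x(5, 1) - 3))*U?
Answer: 11180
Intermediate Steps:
x(v, Y) = -4 - 3*Y (x(v, Y) = -3 + (-3*Y - 1) = -3 + (-1 - 3*Y) = -4 - 3*Y)
(26*(x(5, 1) - 3))*U = (26*((-4 - 3*1) - 3))*(-43) = (26*((-4 - 3) - 3))*(-43) = (26*(-7 - 3))*(-43) = (26*(-10))*(-43) = -260*(-43) = 11180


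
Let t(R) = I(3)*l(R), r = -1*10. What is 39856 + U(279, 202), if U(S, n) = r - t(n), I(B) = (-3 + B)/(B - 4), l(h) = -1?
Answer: 39846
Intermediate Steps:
I(B) = (-3 + B)/(-4 + B)
r = -10
t(R) = 0 (t(R) = ((-3 + 3)/(-4 + 3))*(-1) = (0/(-1))*(-1) = -1*0*(-1) = 0*(-1) = 0)
U(S, n) = -10 (U(S, n) = -10 - 1*0 = -10 + 0 = -10)
39856 + U(279, 202) = 39856 - 10 = 39846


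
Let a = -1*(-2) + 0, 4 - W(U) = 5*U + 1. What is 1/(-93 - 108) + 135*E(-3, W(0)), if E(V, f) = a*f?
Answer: 162809/201 ≈ 810.00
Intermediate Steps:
W(U) = 3 - 5*U (W(U) = 4 - (5*U + 1) = 4 - (1 + 5*U) = 4 + (-1 - 5*U) = 3 - 5*U)
a = 2 (a = 2 + 0 = 2)
E(V, f) = 2*f
1/(-93 - 108) + 135*E(-3, W(0)) = 1/(-93 - 108) + 135*(2*(3 - 5*0)) = 1/(-201) + 135*(2*(3 + 0)) = -1/201 + 135*(2*3) = -1/201 + 135*6 = -1/201 + 810 = 162809/201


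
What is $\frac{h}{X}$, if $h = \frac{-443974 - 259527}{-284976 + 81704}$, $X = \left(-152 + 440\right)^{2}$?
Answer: $\frac{703501}{16860192768} \approx 4.1726 \cdot 10^{-5}$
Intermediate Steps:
$X = 82944$ ($X = 288^{2} = 82944$)
$h = \frac{703501}{203272}$ ($h = - \frac{703501}{-203272} = \left(-703501\right) \left(- \frac{1}{203272}\right) = \frac{703501}{203272} \approx 3.4609$)
$\frac{h}{X} = \frac{703501}{203272 \cdot 82944} = \frac{703501}{203272} \cdot \frac{1}{82944} = \frac{703501}{16860192768}$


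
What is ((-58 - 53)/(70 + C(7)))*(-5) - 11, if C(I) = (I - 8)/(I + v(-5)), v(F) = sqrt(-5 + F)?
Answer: (-215*sqrt(10) + 1494*I)/(-489*I + 70*sqrt(10)) ≈ -3.058 - 0.0060914*I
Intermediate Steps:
C(I) = (-8 + I)/(I + I*sqrt(10)) (C(I) = (I - 8)/(I + sqrt(-5 - 5)) = (-8 + I)/(I + sqrt(-10)) = (-8 + I)/(I + I*sqrt(10)))
((-58 - 53)/(70 + C(7)))*(-5) - 11 = ((-58 - 53)/(70 + (-8 + 7)/(7 + I*sqrt(10))))*(-5) - 11 = -111/(70 - 1/(7 + I*sqrt(10)))*(-5) - 11 = 555/(70 - 1/(7 + I*sqrt(10))) - 11 = -11 + 555/(70 - 1/(7 + I*sqrt(10)))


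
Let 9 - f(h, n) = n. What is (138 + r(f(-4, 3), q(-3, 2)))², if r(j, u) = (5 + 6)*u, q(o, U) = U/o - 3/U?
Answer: 469225/36 ≈ 13034.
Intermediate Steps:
q(o, U) = -3/U + U/o
f(h, n) = 9 - n
r(j, u) = 11*u
(138 + r(f(-4, 3), q(-3, 2)))² = (138 + 11*(-3/2 + 2/(-3)))² = (138 + 11*(-3*½ + 2*(-⅓)))² = (138 + 11*(-3/2 - ⅔))² = (138 + 11*(-13/6))² = (138 - 143/6)² = (685/6)² = 469225/36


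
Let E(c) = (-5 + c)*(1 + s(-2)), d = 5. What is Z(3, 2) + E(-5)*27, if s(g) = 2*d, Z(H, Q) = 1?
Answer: -2969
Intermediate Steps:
s(g) = 10 (s(g) = 2*5 = 10)
E(c) = -55 + 11*c (E(c) = (-5 + c)*(1 + 10) = (-5 + c)*11 = -55 + 11*c)
Z(3, 2) + E(-5)*27 = 1 + (-55 + 11*(-5))*27 = 1 + (-55 - 55)*27 = 1 - 110*27 = 1 - 2970 = -2969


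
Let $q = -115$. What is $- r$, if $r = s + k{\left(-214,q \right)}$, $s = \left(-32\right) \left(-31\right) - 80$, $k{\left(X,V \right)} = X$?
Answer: $-698$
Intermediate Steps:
$s = 912$ ($s = 992 - 80 = 912$)
$r = 698$ ($r = 912 - 214 = 698$)
$- r = \left(-1\right) 698 = -698$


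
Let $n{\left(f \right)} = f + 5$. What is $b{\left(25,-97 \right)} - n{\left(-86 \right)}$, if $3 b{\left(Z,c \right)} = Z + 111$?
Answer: $\frac{379}{3} \approx 126.33$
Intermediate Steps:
$b{\left(Z,c \right)} = 37 + \frac{Z}{3}$ ($b{\left(Z,c \right)} = \frac{Z + 111}{3} = \frac{111 + Z}{3} = 37 + \frac{Z}{3}$)
$n{\left(f \right)} = 5 + f$
$b{\left(25,-97 \right)} - n{\left(-86 \right)} = \left(37 + \frac{1}{3} \cdot 25\right) - \left(5 - 86\right) = \left(37 + \frac{25}{3}\right) - -81 = \frac{136}{3} + 81 = \frac{379}{3}$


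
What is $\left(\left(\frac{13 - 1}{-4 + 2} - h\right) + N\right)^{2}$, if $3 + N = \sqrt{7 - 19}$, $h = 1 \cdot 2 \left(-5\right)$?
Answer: $-11 + 4 i \sqrt{3} \approx -11.0 + 6.9282 i$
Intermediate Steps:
$h = -10$ ($h = 2 \left(-5\right) = -10$)
$N = -3 + 2 i \sqrt{3}$ ($N = -3 + \sqrt{7 - 19} = -3 + \sqrt{-12} = -3 + 2 i \sqrt{3} \approx -3.0 + 3.4641 i$)
$\left(\left(\frac{13 - 1}{-4 + 2} - h\right) + N\right)^{2} = \left(\left(\frac{13 - 1}{-4 + 2} - -10\right) - \left(3 - 2 i \sqrt{3}\right)\right)^{2} = \left(\left(\frac{12}{-2} + 10\right) - \left(3 - 2 i \sqrt{3}\right)\right)^{2} = \left(\left(12 \left(- \frac{1}{2}\right) + 10\right) - \left(3 - 2 i \sqrt{3}\right)\right)^{2} = \left(\left(-6 + 10\right) - \left(3 - 2 i \sqrt{3}\right)\right)^{2} = \left(4 - \left(3 - 2 i \sqrt{3}\right)\right)^{2} = \left(1 + 2 i \sqrt{3}\right)^{2}$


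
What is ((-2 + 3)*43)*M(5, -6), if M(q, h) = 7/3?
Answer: 301/3 ≈ 100.33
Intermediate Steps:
M(q, h) = 7/3 (M(q, h) = 7*(1/3) = 7/3)
((-2 + 3)*43)*M(5, -6) = ((-2 + 3)*43)*(7/3) = (1*43)*(7/3) = 43*(7/3) = 301/3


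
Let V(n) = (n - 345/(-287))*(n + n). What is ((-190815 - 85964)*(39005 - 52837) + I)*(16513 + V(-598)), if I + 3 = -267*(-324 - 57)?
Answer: 114631739164535652/41 ≈ 2.7959e+15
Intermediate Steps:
I = 101724 (I = -3 - 267*(-324 - 57) = -3 - 267*(-381) = -3 + 101727 = 101724)
V(n) = 2*n*(345/287 + n) (V(n) = (n - 345*(-1/287))*(2*n) = (n + 345/287)*(2*n) = (345/287 + n)*(2*n) = 2*n*(345/287 + n))
((-190815 - 85964)*(39005 - 52837) + I)*(16513 + V(-598)) = ((-190815 - 85964)*(39005 - 52837) + 101724)*(16513 + (2/287)*(-598)*(345 + 287*(-598))) = (-276779*(-13832) + 101724)*(16513 + (2/287)*(-598)*(345 - 171626)) = (3828407128 + 101724)*(16513 + (2/287)*(-598)*(-171281)) = 3828508852*(16513 + 204852076/287) = 3828508852*(209591307/287) = 114631739164535652/41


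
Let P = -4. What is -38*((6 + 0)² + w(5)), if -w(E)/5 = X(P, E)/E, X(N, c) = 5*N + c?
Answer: -1938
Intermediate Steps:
X(N, c) = c + 5*N
w(E) = -5*(-20 + E)/E (w(E) = -5*(E + 5*(-4))/E = -5*(E - 20)/E = -5*(-20 + E)/E)
-38*((6 + 0)² + w(5)) = -38*((6 + 0)² + (-5 + 100/5)) = -38*(6² + (-5 + 100*(⅕))) = -38*(36 + (-5 + 20)) = -38*(36 + 15) = -38*51 = -1938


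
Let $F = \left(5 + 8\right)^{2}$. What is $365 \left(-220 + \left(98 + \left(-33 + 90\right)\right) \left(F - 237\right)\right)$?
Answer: $-3927400$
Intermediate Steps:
$F = 169$ ($F = 13^{2} = 169$)
$365 \left(-220 + \left(98 + \left(-33 + 90\right)\right) \left(F - 237\right)\right) = 365 \left(-220 + \left(98 + \left(-33 + 90\right)\right) \left(169 - 237\right)\right) = 365 \left(-220 + \left(98 + 57\right) \left(-68\right)\right) = 365 \left(-220 + 155 \left(-68\right)\right) = 365 \left(-220 - 10540\right) = 365 \left(-10760\right) = -3927400$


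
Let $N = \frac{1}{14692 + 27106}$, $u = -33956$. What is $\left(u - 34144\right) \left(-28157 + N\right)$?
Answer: $\frac{40073659004250}{20899} \approx 1.9175 \cdot 10^{9}$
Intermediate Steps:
$N = \frac{1}{41798} \approx 2.3925 \cdot 10^{-5}$
$\left(u - 34144\right) \left(-28157 + N\right) = \left(-33956 - 34144\right) \left(-28157 + \frac{1}{41798}\right) = \left(-68100\right) \left(- \frac{1176906285}{41798}\right) = \frac{40073659004250}{20899}$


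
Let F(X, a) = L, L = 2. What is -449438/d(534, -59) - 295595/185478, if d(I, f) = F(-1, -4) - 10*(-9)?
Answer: -10423507013/2132997 ≈ -4886.8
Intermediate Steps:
F(X, a) = 2
d(I, f) = 92 (d(I, f) = 2 - 10*(-9) = 2 + 90 = 92)
-449438/d(534, -59) - 295595/185478 = -449438/92 - 295595/185478 = -449438*1/92 - 295595*1/185478 = -224719/46 - 295595/185478 = -10423507013/2132997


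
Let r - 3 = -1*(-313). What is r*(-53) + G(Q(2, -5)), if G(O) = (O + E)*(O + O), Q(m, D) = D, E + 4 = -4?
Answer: -16618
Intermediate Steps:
E = -8 (E = -4 - 4 = -8)
r = 316 (r = 3 - 1*(-313) = 3 + 313 = 316)
G(O) = 2*O*(-8 + O) (G(O) = (O - 8)*(O + O) = (-8 + O)*(2*O) = 2*O*(-8 + O))
r*(-53) + G(Q(2, -5)) = 316*(-53) + 2*(-5)*(-8 - 5) = -16748 + 2*(-5)*(-13) = -16748 + 130 = -16618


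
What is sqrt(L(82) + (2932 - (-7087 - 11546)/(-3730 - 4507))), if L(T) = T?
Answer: sqrt(204340901345)/8237 ≈ 54.879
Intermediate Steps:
sqrt(L(82) + (2932 - (-7087 - 11546)/(-3730 - 4507))) = sqrt(82 + (2932 - (-7087 - 11546)/(-3730 - 4507))) = sqrt(82 + (2932 - (-18633)/(-8237))) = sqrt(82 + (2932 - (-18633)*(-1)/8237)) = sqrt(82 + (2932 - 1*18633/8237)) = sqrt(82 + (2932 - 18633/8237)) = sqrt(82 + 24132251/8237) = sqrt(24807685/8237) = sqrt(204340901345)/8237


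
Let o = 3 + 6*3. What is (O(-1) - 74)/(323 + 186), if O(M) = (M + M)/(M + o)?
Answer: -741/5090 ≈ -0.14558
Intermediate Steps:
o = 21 (o = 3 + 18 = 21)
O(M) = 2*M/(21 + M) (O(M) = (M + M)/(M + 21) = (2*M)/(21 + M) = 2*M/(21 + M))
(O(-1) - 74)/(323 + 186) = (2*(-1)/(21 - 1) - 74)/(323 + 186) = (2*(-1)/20 - 74)/509 = (2*(-1)*(1/20) - 74)*(1/509) = (-⅒ - 74)*(1/509) = -741/10*1/509 = -741/5090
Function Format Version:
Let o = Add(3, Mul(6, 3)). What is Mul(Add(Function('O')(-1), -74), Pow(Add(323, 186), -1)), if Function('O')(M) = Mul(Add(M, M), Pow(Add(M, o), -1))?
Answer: Rational(-741, 5090) ≈ -0.14558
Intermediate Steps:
o = 21 (o = Add(3, 18) = 21)
Function('O')(M) = Mul(2, M, Pow(Add(21, M), -1)) (Function('O')(M) = Mul(Add(M, M), Pow(Add(M, 21), -1)) = Mul(Mul(2, M), Pow(Add(21, M), -1)) = Mul(2, M, Pow(Add(21, M), -1)))
Mul(Add(Function('O')(-1), -74), Pow(Add(323, 186), -1)) = Mul(Add(Mul(2, -1, Pow(Add(21, -1), -1)), -74), Pow(Add(323, 186), -1)) = Mul(Add(Mul(2, -1, Pow(20, -1)), -74), Pow(509, -1)) = Mul(Add(Mul(2, -1, Rational(1, 20)), -74), Rational(1, 509)) = Mul(Add(Rational(-1, 10), -74), Rational(1, 509)) = Mul(Rational(-741, 10), Rational(1, 509)) = Rational(-741, 5090)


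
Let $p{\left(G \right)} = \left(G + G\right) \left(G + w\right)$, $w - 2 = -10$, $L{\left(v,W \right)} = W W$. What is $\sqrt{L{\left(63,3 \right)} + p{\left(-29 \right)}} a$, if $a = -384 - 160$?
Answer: $- 544 \sqrt{2155} \approx -25254.0$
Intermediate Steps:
$L{\left(v,W \right)} = W^{2}$
$w = -8$ ($w = 2 - 10 = -8$)
$p{\left(G \right)} = 2 G \left(-8 + G\right)$ ($p{\left(G \right)} = \left(G + G\right) \left(G - 8\right) = 2 G \left(-8 + G\right)$)
$a = -544$ ($a = -384 - 160 = -544$)
$\sqrt{L{\left(63,3 \right)} + p{\left(-29 \right)}} a = \sqrt{3^{2} + 2 \left(-29\right) \left(-8 - 29\right)} \left(-544\right) = \sqrt{9 + 2 \left(-29\right) \left(-37\right)} \left(-544\right) = \sqrt{9 + 2146} \left(-544\right) = \sqrt{2155} \left(-544\right) = - 544 \sqrt{2155}$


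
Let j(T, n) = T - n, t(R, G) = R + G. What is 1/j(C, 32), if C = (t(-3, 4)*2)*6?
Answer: -1/20 ≈ -0.050000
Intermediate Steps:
t(R, G) = G + R
C = 12 (C = ((4 - 3)*2)*6 = (1*2)*6 = 2*6 = 12)
1/j(C, 32) = 1/(12 - 1*32) = 1/(12 - 32) = 1/(-20) = -1/20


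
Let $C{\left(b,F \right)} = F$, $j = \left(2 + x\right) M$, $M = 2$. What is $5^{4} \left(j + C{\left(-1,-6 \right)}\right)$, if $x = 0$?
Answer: $-1250$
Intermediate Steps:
$j = 4$ ($j = \left(2 + 0\right) 2 = 2 \cdot 2 = 4$)
$5^{4} \left(j + C{\left(-1,-6 \right)}\right) = 5^{4} \left(4 - 6\right) = 625 \left(-2\right) = -1250$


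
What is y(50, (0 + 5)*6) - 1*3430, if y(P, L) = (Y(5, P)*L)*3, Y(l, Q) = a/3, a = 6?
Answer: -3250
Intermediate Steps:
Y(l, Q) = 2 (Y(l, Q) = 6/3 = 6*(1/3) = 2)
y(P, L) = 6*L (y(P, L) = (2*L)*3 = 6*L)
y(50, (0 + 5)*6) - 1*3430 = 6*((0 + 5)*6) - 1*3430 = 6*(5*6) - 3430 = 6*30 - 3430 = 180 - 3430 = -3250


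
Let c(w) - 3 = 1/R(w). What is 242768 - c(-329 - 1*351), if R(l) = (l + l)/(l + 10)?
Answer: 33015973/136 ≈ 2.4276e+5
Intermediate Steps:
R(l) = 2*l/(10 + l) (R(l) = (2*l)/(10 + l) = 2*l/(10 + l))
c(w) = 3 + (10 + w)/(2*w) (c(w) = 3 + 1/(2*w/(10 + w)) = 3 + (10 + w)/(2*w))
242768 - c(-329 - 1*351) = 242768 - (7/2 + 5/(-329 - 1*351)) = 242768 - (7/2 + 5/(-329 - 351)) = 242768 - (7/2 + 5/(-680)) = 242768 - (7/2 + 5*(-1/680)) = 242768 - (7/2 - 1/136) = 242768 - 1*475/136 = 242768 - 475/136 = 33015973/136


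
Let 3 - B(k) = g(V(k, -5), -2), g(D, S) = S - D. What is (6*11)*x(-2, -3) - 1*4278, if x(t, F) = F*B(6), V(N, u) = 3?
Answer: -5862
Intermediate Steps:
B(k) = 8 (B(k) = 3 - (-2 - 1*3) = 3 - (-2 - 3) = 3 - 1*(-5) = 3 + 5 = 8)
x(t, F) = 8*F (x(t, F) = F*8 = 8*F)
(6*11)*x(-2, -3) - 1*4278 = (6*11)*(8*(-3)) - 1*4278 = 66*(-24) - 4278 = -1584 - 4278 = -5862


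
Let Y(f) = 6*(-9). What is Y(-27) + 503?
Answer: 449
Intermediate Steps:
Y(f) = -54
Y(-27) + 503 = -54 + 503 = 449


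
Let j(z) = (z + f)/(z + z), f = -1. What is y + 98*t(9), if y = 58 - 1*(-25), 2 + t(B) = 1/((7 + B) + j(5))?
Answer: -4388/41 ≈ -107.02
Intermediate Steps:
j(z) = (-1 + z)/(2*z) (j(z) = (z - 1)/(z + z) = (-1 + z)/((2*z)) = (-1 + z)*(1/(2*z)) = (-1 + z)/(2*z))
t(B) = -2 + 1/(37/5 + B) (t(B) = -2 + 1/((7 + B) + (½)*(-1 + 5)/5) = -2 + 1/((7 + B) + (½)*(⅕)*4) = -2 + 1/((7 + B) + ⅖) = -2 + 1/(37/5 + B))
y = 83 (y = 58 + 25 = 83)
y + 98*t(9) = 83 + 98*((-69 - 10*9)/(37 + 5*9)) = 83 + 98*((-69 - 90)/(37 + 45)) = 83 + 98*(-159/82) = 83 - 7791/41 = -4388/41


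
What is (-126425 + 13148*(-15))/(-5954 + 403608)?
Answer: -323645/397654 ≈ -0.81389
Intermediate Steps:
(-126425 + 13148*(-15))/(-5954 + 403608) = (-126425 - 197220)/397654 = -323645*1/397654 = -323645/397654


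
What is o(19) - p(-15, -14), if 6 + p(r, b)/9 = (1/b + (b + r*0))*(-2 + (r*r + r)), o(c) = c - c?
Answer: 184770/7 ≈ 26396.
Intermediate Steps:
o(c) = 0
p(r, b) = -54 + 9*(b + 1/b)*(-2 + r + r**2) (p(r, b) = -54 + 9*((1/b + (b + r*0))*(-2 + (r*r + r))) = -54 + 9*((1/b + (b + 0))*(-2 + (r**2 + r))) = -54 + 9*((1/b + b)*(-2 + (r + r**2))) = -54 + 9*((b + 1/b)*(-2 + r + r**2)) = -54 + 9*(b + 1/b)*(-2 + r + r**2))
o(19) - p(-15, -14) = 0 - 9*(-2 - 15 + (-15)**2 - 14*(-6 - 2*(-14) - 14*(-15) - 14*(-15)**2))/(-14) = 0 - 9*(-1)*(-2 - 15 + 225 - 14*(-6 + 28 + 210 - 14*225))/14 = 0 - 9*(-1)*(-2 - 15 + 225 - 14*(-6 + 28 + 210 - 3150))/14 = 0 - 9*(-1)*(-2 - 15 + 225 - 14*(-2918))/14 = 0 - 9*(-1)*(-2 - 15 + 225 + 40852)/14 = 0 - 9*(-1)*41060/14 = 0 - 1*(-184770/7) = 0 + 184770/7 = 184770/7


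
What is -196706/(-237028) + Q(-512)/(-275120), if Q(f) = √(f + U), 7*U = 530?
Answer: 98353/118514 - I*√21378/1925840 ≈ 0.82989 - 7.5921e-5*I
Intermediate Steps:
U = 530/7 (U = (⅐)*530 = 530/7 ≈ 75.714)
Q(f) = √(530/7 + f) (Q(f) = √(f + 530/7) = √(530/7 + f))
-196706/(-237028) + Q(-512)/(-275120) = -196706/(-237028) + (√(3710 + 49*(-512))/7)/(-275120) = -196706*(-1/237028) + (√(3710 - 25088)/7)*(-1/275120) = 98353/118514 + (√(-21378)/7)*(-1/275120) = 98353/118514 + ((I*√21378)/7)*(-1/275120) = 98353/118514 + (I*√21378/7)*(-1/275120) = 98353/118514 - I*√21378/1925840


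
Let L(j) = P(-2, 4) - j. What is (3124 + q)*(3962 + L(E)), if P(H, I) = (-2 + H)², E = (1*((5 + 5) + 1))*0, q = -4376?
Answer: -4980456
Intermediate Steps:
E = 0 (E = (1*(10 + 1))*0 = (1*11)*0 = 11*0 = 0)
L(j) = 16 - j (L(j) = (-2 - 2)² - j = (-4)² - j = 16 - j)
(3124 + q)*(3962 + L(E)) = (3124 - 4376)*(3962 + (16 - 1*0)) = -1252*(3962 + (16 + 0)) = -1252*(3962 + 16) = -1252*3978 = -4980456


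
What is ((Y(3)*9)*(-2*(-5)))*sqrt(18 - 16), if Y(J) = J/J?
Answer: 90*sqrt(2) ≈ 127.28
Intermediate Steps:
Y(J) = 1
((Y(3)*9)*(-2*(-5)))*sqrt(18 - 16) = ((1*9)*(-2*(-5)))*sqrt(18 - 16) = (9*10)*sqrt(2) = 90*sqrt(2)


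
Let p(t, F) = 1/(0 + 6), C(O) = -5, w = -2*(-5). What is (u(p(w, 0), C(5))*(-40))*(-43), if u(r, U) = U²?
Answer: 43000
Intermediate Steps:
w = 10
p(t, F) = ⅙ (p(t, F) = 1/6 = ⅙)
(u(p(w, 0), C(5))*(-40))*(-43) = ((-5)²*(-40))*(-43) = (25*(-40))*(-43) = -1000*(-43) = 43000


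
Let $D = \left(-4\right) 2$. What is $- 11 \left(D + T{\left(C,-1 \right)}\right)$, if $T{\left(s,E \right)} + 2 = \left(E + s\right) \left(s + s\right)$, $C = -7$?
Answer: $-1122$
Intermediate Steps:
$D = -8$
$T{\left(s,E \right)} = -2 + 2 s \left(E + s\right)$ ($T{\left(s,E \right)} = -2 + \left(E + s\right) \left(s + s\right) = -2 + \left(E + s\right) 2 s = -2 + 2 s \left(E + s\right)$)
$- 11 \left(D + T{\left(C,-1 \right)}\right) = - 11 \left(-8 + \left(-2 + 2 \left(-7\right)^{2} + 2 \left(-1\right) \left(-7\right)\right)\right) = - 11 \left(-8 + \left(-2 + 2 \cdot 49 + 14\right)\right) = - 11 \left(-8 + \left(-2 + 98 + 14\right)\right) = - 11 \left(-8 + 110\right) = \left(-11\right) 102 = -1122$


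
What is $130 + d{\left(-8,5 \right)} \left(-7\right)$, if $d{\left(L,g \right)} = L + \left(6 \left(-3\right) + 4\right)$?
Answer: $284$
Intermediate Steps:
$d{\left(L,g \right)} = -14 + L$ ($d{\left(L,g \right)} = L + \left(-18 + 4\right) = L - 14 = -14 + L$)
$130 + d{\left(-8,5 \right)} \left(-7\right) = 130 + \left(-14 - 8\right) \left(-7\right) = 130 - -154 = 130 + 154 = 284$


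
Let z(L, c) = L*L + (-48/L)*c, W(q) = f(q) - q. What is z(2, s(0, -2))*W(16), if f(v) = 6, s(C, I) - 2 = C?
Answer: 440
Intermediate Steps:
s(C, I) = 2 + C
W(q) = 6 - q
z(L, c) = L² - 48*c/L
z(2, s(0, -2))*W(16) = ((2³ - 48*(2 + 0))/2)*(6 - 1*16) = ((8 - 48*2)/2)*(6 - 16) = ((8 - 96)/2)*(-10) = ((½)*(-88))*(-10) = -44*(-10) = 440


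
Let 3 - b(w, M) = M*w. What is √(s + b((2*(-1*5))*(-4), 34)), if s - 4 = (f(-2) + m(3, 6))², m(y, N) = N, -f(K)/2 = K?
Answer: I*√1253 ≈ 35.398*I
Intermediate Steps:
f(K) = -2*K
b(w, M) = 3 - M*w
s = 104 (s = 4 + (-2*(-2) + 6)² = 4 + (4 + 6)² = 4 + 10² = 4 + 100 = 104)
√(s + b((2*(-1*5))*(-4), 34)) = √(104 + (3 - 1*34*(2*(-1*5))*(-4))) = √(104 + (3 - 1*34*(2*(-5))*(-4))) = √(104 + (3 - 1*34*(-10*(-4)))) = √(104 + (3 - 1*34*40)) = √(104 + (3 - 1360)) = √(104 - 1357) = √(-1253) = I*√1253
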